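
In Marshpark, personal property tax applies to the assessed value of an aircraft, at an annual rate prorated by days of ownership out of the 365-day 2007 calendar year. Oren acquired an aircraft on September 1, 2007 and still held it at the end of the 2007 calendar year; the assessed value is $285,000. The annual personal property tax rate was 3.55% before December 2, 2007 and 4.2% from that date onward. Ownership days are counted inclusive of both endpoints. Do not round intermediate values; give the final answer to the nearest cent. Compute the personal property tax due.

September 1 – December 1, 2007: 92 days at 3.55% → $285,000 × 3.55% × 92/365 = $2,550.1644
December 2 – December 31, 2007: 30 days at 4.2% → $285,000 × 4.2% × 30/365 = $983.8356
Total = $3,534.0000

$3,534.00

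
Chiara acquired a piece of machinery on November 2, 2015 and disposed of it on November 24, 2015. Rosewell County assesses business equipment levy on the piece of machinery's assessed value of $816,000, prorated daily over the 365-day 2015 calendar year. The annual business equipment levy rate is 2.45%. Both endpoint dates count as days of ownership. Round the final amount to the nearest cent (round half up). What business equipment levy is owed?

$1,259.77

Days held (November 2 – November 24, 2015): 23 out of 365
Tax = $816,000 × 2.45% × 23/365 = $1,259.7699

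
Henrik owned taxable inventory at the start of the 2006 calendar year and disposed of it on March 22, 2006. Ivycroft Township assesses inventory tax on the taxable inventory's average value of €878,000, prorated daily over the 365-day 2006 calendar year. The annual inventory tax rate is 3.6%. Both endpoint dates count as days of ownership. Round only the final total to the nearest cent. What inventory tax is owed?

€7,014.38

Days held (January 1 – March 22, 2006): 81 out of 365
Tax = €878,000 × 3.6% × 81/365 = €7,014.3781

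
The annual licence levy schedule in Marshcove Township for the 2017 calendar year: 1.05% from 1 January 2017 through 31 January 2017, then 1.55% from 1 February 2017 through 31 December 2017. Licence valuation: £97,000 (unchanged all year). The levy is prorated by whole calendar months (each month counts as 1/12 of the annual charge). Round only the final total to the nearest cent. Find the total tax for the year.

£1,463.08

1 January – 31 January 2017: 1 month at 1.05% → £97,000 × 1.05% × 1/12 = £84.8750
1 February – 31 December 2017: 11 months at 1.55% → £97,000 × 1.55% × 11/12 = £1,378.2083
Total = £1,463.0833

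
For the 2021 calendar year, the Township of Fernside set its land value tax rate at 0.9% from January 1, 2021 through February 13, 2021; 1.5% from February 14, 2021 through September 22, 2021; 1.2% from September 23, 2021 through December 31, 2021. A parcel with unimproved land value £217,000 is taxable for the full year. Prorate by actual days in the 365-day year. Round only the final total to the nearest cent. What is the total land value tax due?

£2,919.69

January 1 – February 13, 2021: 44 days at 0.9% → £217,000 × 0.9% × 44/365 = £235.4301
February 14 – September 22, 2021: 221 days at 1.5% → £217,000 × 1.5% × 221/365 = £1,970.8356
September 23 – December 31, 2021: 100 days at 1.2% → £217,000 × 1.2% × 100/365 = £713.4247
Total = £2,919.6904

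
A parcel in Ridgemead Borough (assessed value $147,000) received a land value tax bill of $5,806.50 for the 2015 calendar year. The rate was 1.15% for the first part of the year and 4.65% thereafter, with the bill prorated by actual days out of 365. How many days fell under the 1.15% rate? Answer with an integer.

Let d = days at the first rate; then 365 − d days at the second rate.
$147,000 × [1.15%·d + 4.65%·(365−d)] / 365 = $5,806.50
Solving gives d = 73, so the new rate took effect on 15 Mar 2015.

73 days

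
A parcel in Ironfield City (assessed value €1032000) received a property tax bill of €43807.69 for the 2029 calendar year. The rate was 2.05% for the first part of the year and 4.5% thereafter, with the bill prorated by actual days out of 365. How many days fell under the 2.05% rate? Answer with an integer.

38 days

Let d = days at the first rate; then 365 − d days at the second rate.
€1032000 × [2.05%·d + 4.5%·(365−d)] / 365 = €43807.69
Solving gives d = 38, so the new rate took effect on February 8, 2029.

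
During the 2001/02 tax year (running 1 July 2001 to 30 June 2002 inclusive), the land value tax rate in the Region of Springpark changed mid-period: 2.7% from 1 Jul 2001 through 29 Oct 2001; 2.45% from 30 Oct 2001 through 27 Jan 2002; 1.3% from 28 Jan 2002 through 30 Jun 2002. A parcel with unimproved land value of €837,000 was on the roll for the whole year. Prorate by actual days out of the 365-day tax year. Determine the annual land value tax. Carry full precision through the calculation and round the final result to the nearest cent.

1 Jul – 29 Oct 2001: 121 days at 2.7% → €837,000 × 2.7% × 121/365 = €7,491.7233
30 Oct 2001 – 27 Jan 2002: 90 days at 2.45% → €837,000 × 2.45% × 90/365 = €5,056.3973
28 Jan – 30 Jun 2002: 154 days at 1.3% → €837,000 × 1.3% × 154/365 = €4,590.8877
Total = €17,139.0082

€17,139.01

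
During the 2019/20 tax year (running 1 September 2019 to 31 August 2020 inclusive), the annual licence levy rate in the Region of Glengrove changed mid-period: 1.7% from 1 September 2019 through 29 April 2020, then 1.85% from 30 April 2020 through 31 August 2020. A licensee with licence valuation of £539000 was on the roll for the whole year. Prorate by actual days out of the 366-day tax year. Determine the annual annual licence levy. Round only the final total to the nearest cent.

1 September 2019 – 29 April 2020: 242 days at 1.7% → £539000 × 1.7% × 242/366 = £6058.5956
30 April – 31 August 2020: 124 days at 1.85% → £539000 × 1.85% × 124/366 = £3378.3224
Total = £9436.9180

£9436.92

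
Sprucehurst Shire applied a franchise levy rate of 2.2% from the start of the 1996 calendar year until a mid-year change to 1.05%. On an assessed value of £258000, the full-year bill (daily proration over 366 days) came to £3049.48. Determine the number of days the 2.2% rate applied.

42 days

Let d = days at the first rate; then 366 − d days at the second rate.
£258000 × [2.2%·d + 1.05%·(366−d)] / 366 = £3049.48
Solving gives d = 42, so the new rate took effect on 12 February 1996.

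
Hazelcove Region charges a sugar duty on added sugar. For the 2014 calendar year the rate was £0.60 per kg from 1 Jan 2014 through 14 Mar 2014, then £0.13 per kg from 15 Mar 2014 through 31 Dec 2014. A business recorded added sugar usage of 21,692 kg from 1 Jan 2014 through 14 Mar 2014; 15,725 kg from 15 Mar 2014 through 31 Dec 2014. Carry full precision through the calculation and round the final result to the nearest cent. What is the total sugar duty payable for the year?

£15,059.45

1 Jan – 14 Mar 2014: 21,692 kg at £0.60/kg → £13,015.20
15 Mar – 31 Dec 2014: 15,725 kg at £0.13/kg → £2,044.25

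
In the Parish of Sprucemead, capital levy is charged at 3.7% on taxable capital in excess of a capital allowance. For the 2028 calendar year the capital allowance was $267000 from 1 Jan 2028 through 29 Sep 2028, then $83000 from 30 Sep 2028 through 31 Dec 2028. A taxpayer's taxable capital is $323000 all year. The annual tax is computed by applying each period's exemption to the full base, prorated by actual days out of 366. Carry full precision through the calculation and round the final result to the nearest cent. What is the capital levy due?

1 Jan – 29 Sep 2028: 273 days, exemption $267000 → ($323000 − $267000) × 3.7% × 273/366 = $1545.5082
30 Sep – 31 Dec 2028: 93 days, exemption $83000 → ($323000 − $83000) × 3.7% × 93/366 = $2256.3934
Total = $3801.9016

$3801.90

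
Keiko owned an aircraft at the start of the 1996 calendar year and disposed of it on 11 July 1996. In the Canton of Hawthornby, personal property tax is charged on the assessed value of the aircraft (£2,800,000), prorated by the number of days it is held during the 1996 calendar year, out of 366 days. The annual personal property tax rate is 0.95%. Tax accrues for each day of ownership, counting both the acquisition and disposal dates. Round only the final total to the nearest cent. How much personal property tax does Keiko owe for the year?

Days held (1 January – 11 July 1996): 193 out of 366
Tax = £2,800,000 × 0.95% × 193/366 = £14,026.7760

£14,026.78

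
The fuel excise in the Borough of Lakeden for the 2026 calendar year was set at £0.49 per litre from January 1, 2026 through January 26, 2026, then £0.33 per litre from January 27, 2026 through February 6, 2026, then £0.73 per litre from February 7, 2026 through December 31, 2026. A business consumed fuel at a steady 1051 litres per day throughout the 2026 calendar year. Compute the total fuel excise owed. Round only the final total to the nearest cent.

£268856.31

January 1 – January 26, 2026: 26 days × 1051 litres/day = 27,326 litres at £0.49/litre → £13389.74
January 27 – February 6, 2026: 11 days × 1051 litres/day = 11,561 litres at £0.33/litre → £3815.13
February 7 – December 31, 2026: 328 days × 1051 litres/day = 344,728 litres at £0.73/litre → £251651.44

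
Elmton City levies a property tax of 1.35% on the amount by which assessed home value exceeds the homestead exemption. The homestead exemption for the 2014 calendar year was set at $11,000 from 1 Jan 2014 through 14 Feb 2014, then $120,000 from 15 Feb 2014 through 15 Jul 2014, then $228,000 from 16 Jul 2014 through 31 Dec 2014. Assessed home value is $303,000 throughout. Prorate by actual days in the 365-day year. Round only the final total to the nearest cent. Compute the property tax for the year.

1 Jan – 14 Feb 2014: 45 days, exemption $11,000 → ($303,000 − $11,000) × 1.35% × 45/365 = $486.0000
15 Feb – 15 Jul 2014: 151 days, exemption $120,000 → ($303,000 − $120,000) × 1.35% × 151/365 = $1,022.0425
16 Jul – 31 Dec 2014: 169 days, exemption $228,000 → ($303,000 − $228,000) × 1.35% × 169/365 = $468.8014
Total = $1,976.8438

$1,976.84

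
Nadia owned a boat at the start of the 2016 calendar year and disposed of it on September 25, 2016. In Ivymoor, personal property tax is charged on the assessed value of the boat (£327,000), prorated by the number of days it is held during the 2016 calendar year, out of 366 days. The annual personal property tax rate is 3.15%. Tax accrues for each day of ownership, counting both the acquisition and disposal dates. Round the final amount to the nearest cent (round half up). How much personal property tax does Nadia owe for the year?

Days held (January 1 – September 25, 2016): 269 out of 366
Tax = £327,000 × 3.15% × 269/366 = £7,570.5861

£7,570.59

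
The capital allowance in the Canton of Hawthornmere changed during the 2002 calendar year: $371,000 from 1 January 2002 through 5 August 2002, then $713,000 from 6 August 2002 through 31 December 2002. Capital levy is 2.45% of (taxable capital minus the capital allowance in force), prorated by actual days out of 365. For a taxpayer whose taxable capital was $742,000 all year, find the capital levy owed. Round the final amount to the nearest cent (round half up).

$5,691.99

1 January – 5 August 2002: 217 days, exemption $371,000 → ($742,000 − $371,000) × 2.45% × 217/365 = $5,403.8945
6 August – 31 December 2002: 148 days, exemption $713,000 → ($742,000 − $713,000) × 2.45% × 148/365 = $288.0932
Total = $5,691.9877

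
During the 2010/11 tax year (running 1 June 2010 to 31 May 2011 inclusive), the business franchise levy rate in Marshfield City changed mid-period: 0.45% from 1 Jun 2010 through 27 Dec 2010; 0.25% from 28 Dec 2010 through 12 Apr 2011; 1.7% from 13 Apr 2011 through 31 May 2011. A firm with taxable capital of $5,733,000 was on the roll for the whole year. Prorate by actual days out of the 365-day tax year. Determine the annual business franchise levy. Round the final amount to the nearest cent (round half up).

1 Jun – 27 Dec 2010: 210 days at 0.45% → $5,733,000 × 0.45% × 210/365 = $14,842.9726
28 Dec 2010 – 12 Apr 2011: 106 days at 0.25% → $5,733,000 × 0.25% × 106/365 = $4,162.3151
13 Apr – 31 May 2011: 49 days at 1.7% → $5,733,000 × 1.7% × 49/365 = $13,083.8055
Total = $32,089.0932

$32,089.09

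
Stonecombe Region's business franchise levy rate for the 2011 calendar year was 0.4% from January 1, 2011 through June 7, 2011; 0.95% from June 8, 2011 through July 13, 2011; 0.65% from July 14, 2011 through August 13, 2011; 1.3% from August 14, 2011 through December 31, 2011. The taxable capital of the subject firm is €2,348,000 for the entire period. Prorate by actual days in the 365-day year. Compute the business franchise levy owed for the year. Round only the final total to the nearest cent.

€19,269.68

January 1 – June 7, 2011: 158 days at 0.4% → €2,348,000 × 0.4% × 158/365 = €4,065.5781
June 8 – July 13, 2011: 36 days at 0.95% → €2,348,000 × 0.95% × 36/365 = €2,200.0438
July 14 – August 13, 2011: 31 days at 0.65% → €2,348,000 × 0.65% × 31/365 = €1,296.2247
August 14 – December 31, 2011: 140 days at 1.3% → €2,348,000 × 1.3% × 140/365 = €11,707.8356
Total = €19,269.6822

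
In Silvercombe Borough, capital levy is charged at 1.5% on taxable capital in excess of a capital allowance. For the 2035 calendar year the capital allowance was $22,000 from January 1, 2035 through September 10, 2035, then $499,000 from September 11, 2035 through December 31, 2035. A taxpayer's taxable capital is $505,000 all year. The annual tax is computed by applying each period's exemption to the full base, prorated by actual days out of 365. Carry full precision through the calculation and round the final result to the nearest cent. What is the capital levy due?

January 1 – September 10, 2035: 253 days, exemption $22,000 → ($505,000 − $22,000) × 1.5% × 253/365 = $5,021.8767
September 11 – December 31, 2035: 112 days, exemption $499,000 → ($505,000 − $499,000) × 1.5% × 112/365 = $27.6164
Total = $5,049.4932

$5,049.49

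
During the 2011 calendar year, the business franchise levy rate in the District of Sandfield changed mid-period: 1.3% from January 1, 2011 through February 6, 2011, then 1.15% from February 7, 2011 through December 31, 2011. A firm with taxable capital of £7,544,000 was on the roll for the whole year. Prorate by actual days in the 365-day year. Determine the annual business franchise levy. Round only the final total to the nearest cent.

January 1 – February 6, 2011: 37 days at 1.3% → £7,544,000 × 1.3% × 37/365 = £9,941.5452
February 7 – December 31, 2011: 328 days at 1.15% → £7,544,000 × 1.15% × 328/365 = £77,961.5562
Total = £87,903.1014

£87,903.10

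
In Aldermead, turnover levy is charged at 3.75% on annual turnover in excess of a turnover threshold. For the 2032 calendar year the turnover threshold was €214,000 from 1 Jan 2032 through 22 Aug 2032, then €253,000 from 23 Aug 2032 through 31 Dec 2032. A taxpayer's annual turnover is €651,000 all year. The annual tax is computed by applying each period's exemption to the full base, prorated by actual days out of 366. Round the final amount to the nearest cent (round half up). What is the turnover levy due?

1 Jan – 22 Aug 2032: 235 days, exemption €214,000 → (€651,000 − €214,000) × 3.75% × 235/366 = €10,522.0287
23 Aug – 31 Dec 2032: 131 days, exemption €253,000 → (€651,000 − €253,000) × 3.75% × 131/366 = €5,342.0082
Total = €15,864.0369

€15,864.04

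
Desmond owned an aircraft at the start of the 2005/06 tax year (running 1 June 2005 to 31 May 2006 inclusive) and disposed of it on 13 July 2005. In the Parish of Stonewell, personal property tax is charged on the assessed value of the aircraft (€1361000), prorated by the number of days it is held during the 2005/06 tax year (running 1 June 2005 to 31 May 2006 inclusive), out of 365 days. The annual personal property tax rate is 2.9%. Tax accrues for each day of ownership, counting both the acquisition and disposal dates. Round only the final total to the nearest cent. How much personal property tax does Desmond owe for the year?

€4649.77

Days held (1 June – 13 July 2005): 43 out of 365
Tax = €1361000 × 2.9% × 43/365 = €4649.7726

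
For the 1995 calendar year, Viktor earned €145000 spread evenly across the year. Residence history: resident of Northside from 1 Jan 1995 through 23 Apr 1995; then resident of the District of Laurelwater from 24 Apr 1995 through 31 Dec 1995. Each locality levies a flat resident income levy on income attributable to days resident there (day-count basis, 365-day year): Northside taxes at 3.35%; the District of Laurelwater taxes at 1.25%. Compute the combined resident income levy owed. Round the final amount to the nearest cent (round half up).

€2755.20

Northside, 1 Jan – 23 Apr 1995: 113 days → €145000 × 3.35% × 113/365 = €1503.8288
The District of Laurelwater, 24 Apr – 31 Dec 1995: 252 days → €145000 × 1.25% × 252/365 = €1251.3699
Total = €2755.1986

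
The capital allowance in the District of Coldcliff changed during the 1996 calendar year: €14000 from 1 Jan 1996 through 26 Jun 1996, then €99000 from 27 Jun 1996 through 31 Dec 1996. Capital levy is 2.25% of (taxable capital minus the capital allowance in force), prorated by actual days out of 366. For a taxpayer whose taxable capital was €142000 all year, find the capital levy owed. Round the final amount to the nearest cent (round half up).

€1897.62

1 Jan – 26 Jun 1996: 178 days, exemption €14000 → (€142000 − €14000) × 2.25% × 178/366 = €1400.6557
27 Jun – 31 Dec 1996: 188 days, exemption €99000 → (€142000 − €99000) × 2.25% × 188/366 = €496.9672
Total = €1897.6230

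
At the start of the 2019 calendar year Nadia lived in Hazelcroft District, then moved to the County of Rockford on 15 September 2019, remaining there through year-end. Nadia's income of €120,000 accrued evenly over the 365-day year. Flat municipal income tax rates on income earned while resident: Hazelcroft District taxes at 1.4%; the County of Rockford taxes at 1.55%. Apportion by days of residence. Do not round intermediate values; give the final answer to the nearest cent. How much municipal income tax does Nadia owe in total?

€1,733.26

Hazelcroft District, 1 January – 14 September 2019: 257 days → €120,000 × 1.4% × 257/365 = €1,182.9041
The County of Rockford, 15 September – 31 December 2019: 108 days → €120,000 × 1.55% × 108/365 = €550.3562
Total = €1,733.2603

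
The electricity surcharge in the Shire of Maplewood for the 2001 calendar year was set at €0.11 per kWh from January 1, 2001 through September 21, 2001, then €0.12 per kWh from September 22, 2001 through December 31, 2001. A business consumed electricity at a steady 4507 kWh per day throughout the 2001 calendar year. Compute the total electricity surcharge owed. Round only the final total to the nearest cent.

€185,508.12

January 1 – September 21, 2001: 264 days × 4507 kWh/day = 1,189,848 kWh at €0.11/kWh → €130,883.28
September 22 – December 31, 2001: 101 days × 4507 kWh/day = 455,207 kWh at €0.12/kWh → €54,624.84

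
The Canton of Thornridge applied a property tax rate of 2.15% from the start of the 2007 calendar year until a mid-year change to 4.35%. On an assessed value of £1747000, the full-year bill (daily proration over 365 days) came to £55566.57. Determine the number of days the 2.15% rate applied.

194 days

Let d = days at the first rate; then 365 − d days at the second rate.
£1747000 × [2.15%·d + 4.35%·(365−d)] / 365 = £55566.57
Solving gives d = 194, so the new rate took effect on 14 July 2007.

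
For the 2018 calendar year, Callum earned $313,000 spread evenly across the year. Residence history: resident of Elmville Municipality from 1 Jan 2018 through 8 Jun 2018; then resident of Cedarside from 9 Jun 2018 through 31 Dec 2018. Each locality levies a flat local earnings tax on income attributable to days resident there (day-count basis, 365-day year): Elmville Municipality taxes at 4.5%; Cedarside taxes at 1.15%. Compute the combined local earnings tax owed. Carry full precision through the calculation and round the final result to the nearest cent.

$8,167.16

Elmville Municipality, 1 Jan – 8 Jun 2018: 159 days → $313,000 × 4.5% × 159/365 = $6,135.6575
Cedarside, 9 Jun – 31 Dec 2018: 206 days → $313,000 × 1.15% × 206/365 = $2,031.4986
Total = $8,167.1562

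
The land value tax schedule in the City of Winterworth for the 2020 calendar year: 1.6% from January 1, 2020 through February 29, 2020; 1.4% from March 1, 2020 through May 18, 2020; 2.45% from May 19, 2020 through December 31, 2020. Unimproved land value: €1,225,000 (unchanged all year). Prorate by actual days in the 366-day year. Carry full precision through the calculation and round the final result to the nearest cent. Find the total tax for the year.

€25,529.20

January 1 – February 29, 2020: 60 days at 1.6% → €1,225,000 × 1.6% × 60/366 = €3,213.1148
March 1 – May 18, 2020: 79 days at 1.4% → €1,225,000 × 1.4% × 79/366 = €3,701.7760
May 19 – December 31, 2020: 227 days at 2.45% → €1,225,000 × 2.45% × 227/366 = €18,614.3101
Total = €25,529.2008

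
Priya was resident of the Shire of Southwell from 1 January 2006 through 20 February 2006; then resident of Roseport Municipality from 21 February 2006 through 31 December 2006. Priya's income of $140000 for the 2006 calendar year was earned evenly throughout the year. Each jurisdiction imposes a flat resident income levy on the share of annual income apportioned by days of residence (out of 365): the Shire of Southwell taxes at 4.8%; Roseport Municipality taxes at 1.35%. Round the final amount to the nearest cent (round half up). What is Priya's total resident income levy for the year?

The Shire of Southwell, 1 January – 20 February 2006: 51 days → $140000 × 4.8% × 51/365 = $938.9589
Roseport Municipality, 21 February – 31 December 2006: 314 days → $140000 × 1.35% × 314/365 = $1625.9178
Total = $2564.8767

$2564.88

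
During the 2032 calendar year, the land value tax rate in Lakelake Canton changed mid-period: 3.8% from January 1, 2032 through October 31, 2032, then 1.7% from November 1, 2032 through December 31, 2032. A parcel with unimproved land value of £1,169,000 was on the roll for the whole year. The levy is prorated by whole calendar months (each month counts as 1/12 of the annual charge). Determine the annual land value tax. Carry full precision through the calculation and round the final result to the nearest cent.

£40,330.50

January 1 – October 31, 2032: 10 months at 3.8% → £1,169,000 × 3.8% × 10/12 = £37,018.3333
November 1 – December 31, 2032: 2 months at 1.7% → £1,169,000 × 1.7% × 2/12 = £3,312.1667
Total = £40,330.5000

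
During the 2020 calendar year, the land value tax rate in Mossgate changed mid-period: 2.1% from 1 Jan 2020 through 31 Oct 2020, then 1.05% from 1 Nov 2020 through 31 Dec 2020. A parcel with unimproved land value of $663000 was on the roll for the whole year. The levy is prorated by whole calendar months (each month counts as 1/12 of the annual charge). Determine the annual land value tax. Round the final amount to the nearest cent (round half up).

1 Jan – 31 Oct 2020: 10 months at 2.1% → $663000 × 2.1% × 10/12 = $11602.5000
1 Nov – 31 Dec 2020: 2 months at 1.05% → $663000 × 1.05% × 2/12 = $1160.2500
Total = $12762.7500

$12762.75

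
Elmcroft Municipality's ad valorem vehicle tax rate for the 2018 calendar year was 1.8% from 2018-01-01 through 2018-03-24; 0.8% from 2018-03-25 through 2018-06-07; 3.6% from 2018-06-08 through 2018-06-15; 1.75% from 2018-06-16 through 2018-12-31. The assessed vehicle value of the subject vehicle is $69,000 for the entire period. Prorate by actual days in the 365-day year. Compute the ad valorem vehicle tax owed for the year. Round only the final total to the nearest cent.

2018-01-01 to 2018-03-24: 83 days at 1.8% → $69,000 × 1.8% × 83/365 = $282.4274
2018-03-25 to 2018-06-07: 75 days at 0.8% → $69,000 × 0.8% × 75/365 = $113.4247
2018-06-08 to 2018-06-15: 8 days at 3.6% → $69,000 × 3.6% × 8/365 = $54.4438
2018-06-16 to 2018-12-31: 199 days at 1.75% → $69,000 × 1.75% × 199/365 = $658.3356
Total = $1,108.6315

$1,108.63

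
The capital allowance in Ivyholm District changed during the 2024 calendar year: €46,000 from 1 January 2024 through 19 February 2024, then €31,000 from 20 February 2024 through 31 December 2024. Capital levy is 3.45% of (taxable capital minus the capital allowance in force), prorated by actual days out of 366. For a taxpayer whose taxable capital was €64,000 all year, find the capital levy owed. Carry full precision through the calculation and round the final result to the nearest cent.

1 January – 19 February 2024: 50 days, exemption €46,000 → (€64,000 − €46,000) × 3.45% × 50/366 = €84.8361
20 February – 31 December 2024: 316 days, exemption €31,000 → (€64,000 − €31,000) × 3.45% × 316/366 = €982.9672
Total = €1,067.8033

€1,067.80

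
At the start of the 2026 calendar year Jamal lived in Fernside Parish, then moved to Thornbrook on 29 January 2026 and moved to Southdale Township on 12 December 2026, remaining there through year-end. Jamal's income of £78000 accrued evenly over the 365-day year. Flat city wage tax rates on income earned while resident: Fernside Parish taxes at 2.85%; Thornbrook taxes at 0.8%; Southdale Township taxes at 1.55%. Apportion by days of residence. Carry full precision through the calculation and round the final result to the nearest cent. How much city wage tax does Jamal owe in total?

£778.72

Fernside Parish, 1 January – 28 January 2026: 28 days → £78000 × 2.85% × 28/365 = £170.5315
Thornbrook, 29 January – 11 December 2026: 317 days → £78000 × 0.8% × 317/365 = £541.9397
Southdale Township, 12 December – 31 December 2026: 20 days → £78000 × 1.55% × 20/365 = £66.2466
Total = £778.7178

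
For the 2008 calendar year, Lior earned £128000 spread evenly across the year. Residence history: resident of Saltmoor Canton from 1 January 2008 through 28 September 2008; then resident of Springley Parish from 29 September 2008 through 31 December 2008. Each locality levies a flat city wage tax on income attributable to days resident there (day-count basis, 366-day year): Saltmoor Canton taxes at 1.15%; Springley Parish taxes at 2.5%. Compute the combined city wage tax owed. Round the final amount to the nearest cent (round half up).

Saltmoor Canton, 1 January – 28 September 2008: 272 days → £128000 × 1.15% × 272/366 = £1093.9454
Springley Parish, 29 September – 31 December 2008: 94 days → £128000 × 2.5% × 94/366 = £821.8579
Total = £1915.8033

£1915.80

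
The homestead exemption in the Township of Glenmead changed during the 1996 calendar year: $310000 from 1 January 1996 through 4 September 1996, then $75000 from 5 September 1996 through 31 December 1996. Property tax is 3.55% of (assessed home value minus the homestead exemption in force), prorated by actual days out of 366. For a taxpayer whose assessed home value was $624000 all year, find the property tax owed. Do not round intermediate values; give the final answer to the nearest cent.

1 January – 4 September 1996: 248 days, exemption $310000 → ($624000 − $310000) × 3.55% × 248/366 = $7553.1585
5 September – 31 December 1996: 118 days, exemption $75000 → ($624000 − $75000) × 3.55% × 118/366 = $6283.5000
Total = $13836.6585

$13836.66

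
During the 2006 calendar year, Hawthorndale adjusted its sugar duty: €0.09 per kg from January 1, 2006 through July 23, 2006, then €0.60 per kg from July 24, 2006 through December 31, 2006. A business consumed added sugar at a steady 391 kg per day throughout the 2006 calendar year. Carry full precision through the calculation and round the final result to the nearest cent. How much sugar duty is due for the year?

January 1 – July 23, 2006: 204 days × 391 kg/day = 79,764 kg at €0.09/kg → €7178.76
July 24 – December 31, 2006: 161 days × 391 kg/day = 62,951 kg at €0.60/kg → €37770.60

€44949.36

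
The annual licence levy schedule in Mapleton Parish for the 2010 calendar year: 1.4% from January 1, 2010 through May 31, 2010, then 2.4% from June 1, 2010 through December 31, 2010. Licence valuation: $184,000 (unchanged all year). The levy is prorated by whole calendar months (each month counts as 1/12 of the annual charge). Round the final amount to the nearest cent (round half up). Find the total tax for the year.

$3,649.33

January 1 – May 31, 2010: 5 months at 1.4% → $184,000 × 1.4% × 5/12 = $1,073.3333
June 1 – December 31, 2010: 7 months at 2.4% → $184,000 × 2.4% × 7/12 = $2,576.0000
Total = $3,649.3333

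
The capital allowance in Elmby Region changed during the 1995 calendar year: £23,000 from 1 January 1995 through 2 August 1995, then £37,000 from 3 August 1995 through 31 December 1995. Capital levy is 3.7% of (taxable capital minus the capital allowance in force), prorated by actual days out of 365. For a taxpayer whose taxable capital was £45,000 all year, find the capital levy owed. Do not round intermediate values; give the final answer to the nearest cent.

1 January – 2 August 1995: 214 days, exemption £23,000 → (£45,000 − £23,000) × 3.7% × 214/365 = £477.2493
3 August – 31 December 1995: 151 days, exemption £37,000 → (£45,000 − £37,000) × 3.7% × 151/365 = £122.4548
Total = £599.7041

£599.70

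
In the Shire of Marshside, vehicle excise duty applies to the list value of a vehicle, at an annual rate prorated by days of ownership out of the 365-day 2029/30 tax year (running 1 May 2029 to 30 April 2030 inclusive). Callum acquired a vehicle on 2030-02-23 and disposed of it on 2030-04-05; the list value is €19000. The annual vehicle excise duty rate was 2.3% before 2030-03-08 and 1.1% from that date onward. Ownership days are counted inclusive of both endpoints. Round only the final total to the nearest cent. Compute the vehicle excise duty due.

2030-02-23 to 2030-03-07: 13 days at 2.3% → €19000 × 2.3% × 13/365 = €15.5644
2030-03-08 to 2030-04-05: 29 days at 1.1% → €19000 × 1.1% × 29/365 = €16.6055
Total = €32.1699

€32.17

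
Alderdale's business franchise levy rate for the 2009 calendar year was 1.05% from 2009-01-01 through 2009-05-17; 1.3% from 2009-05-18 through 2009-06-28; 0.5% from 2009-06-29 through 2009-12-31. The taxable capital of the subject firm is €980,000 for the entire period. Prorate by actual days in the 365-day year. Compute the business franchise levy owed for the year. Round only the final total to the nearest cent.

€7,825.23

2009-01-01 to 2009-05-17: 137 days at 1.05% → €980,000 × 1.05% × 137/365 = €3,862.2740
2009-05-18 to 2009-06-28: 42 days at 1.3% → €980,000 × 1.3% × 42/365 = €1,465.9726
2009-06-29 to 2009-12-31: 186 days at 0.5% → €980,000 × 0.5% × 186/365 = €2,496.9863
Total = €7,825.2329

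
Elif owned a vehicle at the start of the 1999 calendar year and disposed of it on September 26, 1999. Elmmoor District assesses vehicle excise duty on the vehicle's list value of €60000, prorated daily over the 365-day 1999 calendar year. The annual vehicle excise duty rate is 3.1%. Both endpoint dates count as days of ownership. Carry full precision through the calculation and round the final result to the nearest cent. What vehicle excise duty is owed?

€1370.79

Days held (January 1 – September 26, 1999): 269 out of 365
Tax = €60000 × 3.1% × 269/365 = €1370.7945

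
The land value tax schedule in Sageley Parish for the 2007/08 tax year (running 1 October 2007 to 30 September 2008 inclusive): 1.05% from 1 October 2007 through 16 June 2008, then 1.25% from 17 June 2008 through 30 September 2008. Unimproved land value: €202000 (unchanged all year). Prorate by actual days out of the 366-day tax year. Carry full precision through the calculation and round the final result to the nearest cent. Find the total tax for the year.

1 October 2007 – 16 June 2008: 260 days at 1.05% → €202000 × 1.05% × 260/366 = €1506.7213
17 June – 30 September 2008: 106 days at 1.25% → €202000 × 1.25% × 106/366 = €731.2842
Total = €2238.0055

€2238.01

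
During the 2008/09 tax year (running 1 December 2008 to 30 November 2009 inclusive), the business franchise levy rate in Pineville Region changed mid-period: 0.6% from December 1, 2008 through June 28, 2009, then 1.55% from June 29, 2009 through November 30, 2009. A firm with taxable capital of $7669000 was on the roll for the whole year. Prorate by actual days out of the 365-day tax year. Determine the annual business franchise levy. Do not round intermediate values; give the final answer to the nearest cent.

$76952.64

December 1, 2008 – June 28, 2009: 210 days at 0.6% → $7669000 × 0.6% × 210/365 = $26473.8082
June 29 – November 30, 2009: 155 days at 1.55% → $7669000 × 1.55% × 155/365 = $50478.8288
Total = $76952.6370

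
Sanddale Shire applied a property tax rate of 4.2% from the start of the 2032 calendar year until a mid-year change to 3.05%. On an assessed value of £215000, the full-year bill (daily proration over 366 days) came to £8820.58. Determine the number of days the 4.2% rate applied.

335 days

Let d = days at the first rate; then 366 − d days at the second rate.
£215000 × [4.2%·d + 3.05%·(366−d)] / 366 = £8820.58
Solving gives d = 335, so the new rate took effect on December 1, 2032.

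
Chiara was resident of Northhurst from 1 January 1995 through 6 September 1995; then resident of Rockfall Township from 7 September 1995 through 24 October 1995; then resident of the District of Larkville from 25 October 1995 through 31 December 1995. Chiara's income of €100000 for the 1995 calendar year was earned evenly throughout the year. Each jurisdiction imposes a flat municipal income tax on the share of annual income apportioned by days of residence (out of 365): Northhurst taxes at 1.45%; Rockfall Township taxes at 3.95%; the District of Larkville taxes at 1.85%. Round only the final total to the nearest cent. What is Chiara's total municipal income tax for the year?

€1853.29

Northhurst, 1 January – 6 September 1995: 249 days → €100000 × 1.45% × 249/365 = €989.1781
Rockfall Township, 7 September – 24 October 1995: 48 days → €100000 × 3.95% × 48/365 = €519.4521
The District of Larkville, 25 October – 31 December 1995: 68 days → €100000 × 1.85% × 68/365 = €344.6575
Total = €1853.2877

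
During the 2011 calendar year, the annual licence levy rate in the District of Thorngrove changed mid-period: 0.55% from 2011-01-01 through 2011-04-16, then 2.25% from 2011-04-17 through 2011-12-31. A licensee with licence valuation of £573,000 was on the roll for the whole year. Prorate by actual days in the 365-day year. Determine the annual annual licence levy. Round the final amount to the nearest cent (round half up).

2011-01-01 to 2011-04-16: 106 days at 0.55% → £573,000 × 0.55% × 106/365 = £915.2301
2011-04-17 to 2011-12-31: 259 days at 2.25% → £573,000 × 2.25% × 259/365 = £9,148.3767
Total = £10,063.6068

£10,063.61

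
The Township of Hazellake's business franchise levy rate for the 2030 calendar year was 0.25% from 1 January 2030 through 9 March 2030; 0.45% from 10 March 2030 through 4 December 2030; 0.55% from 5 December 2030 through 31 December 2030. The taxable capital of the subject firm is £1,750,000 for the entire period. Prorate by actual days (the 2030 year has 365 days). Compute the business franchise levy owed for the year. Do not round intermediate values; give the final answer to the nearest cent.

1 January – 9 March 2030: 68 days at 0.25% → £1,750,000 × 0.25% × 68/365 = £815.0685
10 March – 4 December 2030: 270 days at 0.45% → £1,750,000 × 0.45% × 270/365 = £5,825.3425
5 December – 31 December 2030: 27 days at 0.55% → £1,750,000 × 0.55% × 27/365 = £711.9863
Total = £7,352.3973

£7,352.40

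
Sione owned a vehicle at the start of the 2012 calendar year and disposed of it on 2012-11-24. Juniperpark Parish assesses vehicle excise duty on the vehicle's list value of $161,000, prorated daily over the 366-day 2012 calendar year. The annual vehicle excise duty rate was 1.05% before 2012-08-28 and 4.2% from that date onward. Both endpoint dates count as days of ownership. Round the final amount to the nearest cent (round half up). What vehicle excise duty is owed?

$2,752.84

2012-01-01 to 2012-08-27: 240 days at 1.05% → $161,000 × 1.05% × 240/366 = $1,108.5246
2012-08-28 to 2012-11-24: 89 days at 4.2% → $161,000 × 4.2% × 89/366 = $1,644.3115
Total = $2,752.8361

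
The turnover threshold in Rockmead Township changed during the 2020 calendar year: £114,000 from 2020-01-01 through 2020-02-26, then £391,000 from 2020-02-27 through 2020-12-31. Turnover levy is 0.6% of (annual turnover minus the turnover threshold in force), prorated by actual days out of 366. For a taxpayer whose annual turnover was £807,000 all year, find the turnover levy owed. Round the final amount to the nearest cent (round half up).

£2,754.84

2020-01-01 to 2020-02-26: 57 days, exemption £114,000 → (£807,000 − £114,000) × 0.6% × 57/366 = £647.5574
2020-02-27 to 2020-12-31: 309 days, exemption £391,000 → (£807,000 − £391,000) × 0.6% × 309/366 = £2,107.2787
Total = £2,754.8361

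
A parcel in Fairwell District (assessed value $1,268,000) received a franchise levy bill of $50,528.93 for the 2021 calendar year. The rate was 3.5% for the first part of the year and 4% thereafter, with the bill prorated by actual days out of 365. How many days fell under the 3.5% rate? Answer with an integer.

Let d = days at the first rate; then 365 − d days at the second rate.
$1,268,000 × [3.5%·d + 4%·(365−d)] / 365 = $50,528.93
Solving gives d = 11, so the new rate took effect on January 12, 2021.

11 days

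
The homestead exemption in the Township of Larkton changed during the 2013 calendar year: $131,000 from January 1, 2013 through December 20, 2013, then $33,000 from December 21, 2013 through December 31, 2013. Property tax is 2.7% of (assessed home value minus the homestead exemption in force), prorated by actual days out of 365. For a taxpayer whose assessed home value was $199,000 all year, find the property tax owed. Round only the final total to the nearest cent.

$1,915.74

January 1 – December 20, 2013: 354 days, exemption $131,000 → ($199,000 − $131,000) × 2.7% × 354/365 = $1,780.6685
December 21 – December 31, 2013: 11 days, exemption $33,000 → ($199,000 − $33,000) × 2.7% × 11/365 = $135.0740
Total = $1,915.7425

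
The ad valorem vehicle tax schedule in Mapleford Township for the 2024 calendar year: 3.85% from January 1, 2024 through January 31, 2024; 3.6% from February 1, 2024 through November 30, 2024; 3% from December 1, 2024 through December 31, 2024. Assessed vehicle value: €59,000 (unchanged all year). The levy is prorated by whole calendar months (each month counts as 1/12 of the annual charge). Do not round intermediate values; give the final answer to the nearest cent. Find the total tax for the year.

January 1 – January 31, 2024: 1 month at 3.85% → €59,000 × 3.85% × 1/12 = €189.2917
February 1 – November 30, 2024: 10 months at 3.6% → €59,000 × 3.6% × 10/12 = €1,770.0000
December 1 – December 31, 2024: 1 month at 3% → €59,000 × 3% × 1/12 = €147.5000
Total = €2,106.7917

€2,106.79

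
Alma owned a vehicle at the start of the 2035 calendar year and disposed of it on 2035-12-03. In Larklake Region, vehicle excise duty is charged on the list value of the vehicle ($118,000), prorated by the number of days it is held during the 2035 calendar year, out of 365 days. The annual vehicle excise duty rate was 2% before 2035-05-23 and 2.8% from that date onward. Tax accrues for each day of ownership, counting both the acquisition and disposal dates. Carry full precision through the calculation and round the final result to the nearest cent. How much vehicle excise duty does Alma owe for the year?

2035-01-01 to 2035-05-22: 142 days at 2% → $118,000 × 2% × 142/365 = $918.1370
2035-05-23 to 2035-12-03: 195 days at 2.8% → $118,000 × 2.8% × 195/365 = $1,765.1507
Total = $2,683.2877

$2,683.29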